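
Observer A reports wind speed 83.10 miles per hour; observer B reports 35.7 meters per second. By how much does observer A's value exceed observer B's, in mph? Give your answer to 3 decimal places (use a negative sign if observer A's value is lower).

observer B: 35.7 m/s = 79.85863 mph.
Difference: 83.10000 − 79.85863 = 3.241 mph.

3.241 mph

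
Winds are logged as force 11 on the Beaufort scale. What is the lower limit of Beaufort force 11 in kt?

Beaufort 11 (violent storm) spans 56–63 knots.

56 kt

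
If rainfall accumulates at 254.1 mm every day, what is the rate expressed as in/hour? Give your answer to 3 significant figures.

0.417 in/hour

254.1 mm/day × 0.0393701 in/mm × 0.0416667 day/hour = 0.417 in/hour.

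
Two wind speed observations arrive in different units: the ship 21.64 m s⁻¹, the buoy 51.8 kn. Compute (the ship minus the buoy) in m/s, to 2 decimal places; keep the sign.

the buoy: 51.8 kt = 26.6482 m/s.
Difference: 21.6400 − 26.6482 = -5.01 m/s.

-5.01 m/s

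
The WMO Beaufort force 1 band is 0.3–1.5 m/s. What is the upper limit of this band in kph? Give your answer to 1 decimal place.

5.4 km/h

0.3–1.5 m/s × 3.6 = 1.1–5.4 km/h.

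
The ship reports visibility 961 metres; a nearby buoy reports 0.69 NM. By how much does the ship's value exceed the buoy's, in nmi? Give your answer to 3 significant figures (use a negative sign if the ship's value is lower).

-0.171 nmi

the ship: 961 m = 0.51890 nmi.
Difference: 0.51890 − 0.69000 = -0.171 nmi.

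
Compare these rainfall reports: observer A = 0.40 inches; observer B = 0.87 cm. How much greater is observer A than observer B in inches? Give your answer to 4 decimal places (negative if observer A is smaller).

observer B: 0.87 cm = 0.342520 in.
Difference: 0.400000 − 0.342520 = 0.0575 in.

0.0575 in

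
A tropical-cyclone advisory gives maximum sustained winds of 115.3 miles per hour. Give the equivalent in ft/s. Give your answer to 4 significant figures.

1 mph = 1.46667 ft/s, so 115.3 × 1.46667 = 169.1 ft/s.

169.1 ft/s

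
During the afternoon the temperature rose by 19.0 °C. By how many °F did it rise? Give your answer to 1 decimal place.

For a temperature change the 32° offset cancels: Δ°F = 19.0 × 1.8 = 34.2 °F.

34.2 °F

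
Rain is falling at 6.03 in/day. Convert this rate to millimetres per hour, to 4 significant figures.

6.03 in/day × 25.4 mm/in × 0.0416667 day/hour = 6.382 mm/hour.

6.382 mm/hour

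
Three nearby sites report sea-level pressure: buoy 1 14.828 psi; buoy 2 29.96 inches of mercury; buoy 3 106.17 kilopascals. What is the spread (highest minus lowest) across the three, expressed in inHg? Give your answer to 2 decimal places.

1.39 inHg

buoy 1: 14.828 psi = 30.1901 inHg.
buoy 3: 106.17 kPa = 31.3520 inHg.
Spread: 31.3520 − 29.9600 = 1.39 inHg.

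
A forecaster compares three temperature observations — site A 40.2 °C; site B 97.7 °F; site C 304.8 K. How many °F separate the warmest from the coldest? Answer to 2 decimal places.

site B: 97.7 °F = 36.500 °C.
site C: 304.8 K = 31.650 °C.
Spread: 40.200 − 31.650 = 8.550 °C = 15.39 °F.

15.39 °F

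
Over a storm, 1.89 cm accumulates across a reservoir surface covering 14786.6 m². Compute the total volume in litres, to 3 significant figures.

279000 litres

Depth: 1.89 cm × 10 = 18.9 mm.
1 mm over 1 m² is 1 L, so volume = 18.9 × 14786.6 = 279466.74 L ≈ 279000 L.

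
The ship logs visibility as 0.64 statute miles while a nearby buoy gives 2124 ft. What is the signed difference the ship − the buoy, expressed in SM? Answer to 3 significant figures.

the buoy: 2124 ft = 0.40227 SM.
Difference: 0.64000 − 0.40227 = 0.238 SM.

0.238 SM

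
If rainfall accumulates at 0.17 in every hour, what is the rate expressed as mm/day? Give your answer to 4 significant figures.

103.6 mm/day

0.17 in/hour × 25.4 mm/in × 24 hour/day = 103.6 mm/day.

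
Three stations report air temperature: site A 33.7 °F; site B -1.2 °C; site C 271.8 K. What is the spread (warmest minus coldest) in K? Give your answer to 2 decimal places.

2.29 K

site A: 33.7 °F = 0.944 °C.
site C: 271.8 K = -1.350 °C.
Spread: 0.944 − (-1.350) = 2.294 °C.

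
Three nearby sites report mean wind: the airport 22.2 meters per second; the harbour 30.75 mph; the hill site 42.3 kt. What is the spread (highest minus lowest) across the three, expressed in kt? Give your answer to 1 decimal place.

the airport: 22.2 m/s = 43.153 kt.
the harbour: 30.75 mph = 26.721 kt.
Spread: 43.153 − 26.721 = 16.4 kt.

16.4 kt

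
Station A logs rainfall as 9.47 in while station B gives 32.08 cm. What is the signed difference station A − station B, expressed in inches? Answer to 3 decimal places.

-3.160 in

station B: 32.08 cm = 12.62992 in.
Difference: 9.47000 − 12.62992 = -3.160 in.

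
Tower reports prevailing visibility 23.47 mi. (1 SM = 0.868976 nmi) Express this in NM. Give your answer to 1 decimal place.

20.4 nmi

1 SM = 0.868976 nmi, so 23.47 × 0.868976 = 20.4 nmi.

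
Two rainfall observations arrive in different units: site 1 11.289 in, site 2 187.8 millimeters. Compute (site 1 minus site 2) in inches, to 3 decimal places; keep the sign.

site 2: 187.8 mm = 7.39370 in.
Difference: 11.28900 − 7.39370 = 3.895 in.

3.895 in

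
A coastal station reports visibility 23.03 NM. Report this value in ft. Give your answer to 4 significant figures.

1 nmi = 6076.12 ft, so 23.03 × 6076.12 = 139900 ft.

139900 ft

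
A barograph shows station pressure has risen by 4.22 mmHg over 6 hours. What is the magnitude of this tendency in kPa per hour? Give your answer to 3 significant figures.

0.0938 kPa per hour

4.22 mmHg / 6 h × 0.133322 kPa/mmHg = 0.0938 kPa/h.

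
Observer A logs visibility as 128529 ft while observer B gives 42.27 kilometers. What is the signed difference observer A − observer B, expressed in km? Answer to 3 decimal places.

-3.094 km

observer A: 128529 ft = 39.17564 km.
Difference: 39.17564 − 42.27000 = -3.094 km.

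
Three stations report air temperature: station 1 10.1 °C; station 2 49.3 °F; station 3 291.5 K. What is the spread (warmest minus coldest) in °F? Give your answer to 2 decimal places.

15.73 °F

station 2: 49.3 °F = 9.611 °C.
station 3: 291.5 K = 18.350 °C.
Spread: 18.350 − 9.611 = 8.739 °C = 15.73 °F.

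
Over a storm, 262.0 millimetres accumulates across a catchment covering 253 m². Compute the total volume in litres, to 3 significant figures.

66300 litres

1 mm over 1 m² is 1 L, so volume = 262 × 253 = 66286 L ≈ 66300 L.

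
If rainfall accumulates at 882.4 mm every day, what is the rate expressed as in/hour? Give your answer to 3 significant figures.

882.4 mm/day × 0.0393701 in/mm × 0.0416667 day/hour = 1.45 in/hour.

1.45 in/hour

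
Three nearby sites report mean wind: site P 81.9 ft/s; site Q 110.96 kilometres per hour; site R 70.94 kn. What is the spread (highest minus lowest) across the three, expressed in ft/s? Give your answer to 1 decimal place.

site Q: 110.96 km/h = 101.123 ft/s.
site R: 70.94 kt = 119.733 ft/s.
Spread: 119.733 − 81.900 = 37.8 ft/s.

37.8 ft/s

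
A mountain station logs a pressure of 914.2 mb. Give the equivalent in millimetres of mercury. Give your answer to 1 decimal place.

1 mb = 0.750062 mmHg, so 914.2 × 0.750062 = 685.7 mmHg.

685.7 mmHg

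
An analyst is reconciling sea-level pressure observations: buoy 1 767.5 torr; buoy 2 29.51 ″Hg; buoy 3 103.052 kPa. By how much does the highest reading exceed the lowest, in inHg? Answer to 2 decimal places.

buoy 1: 767.5 mmHg = 30.2165 inHg.
buoy 3: 103.052 kPa = 30.4312 inHg.
Spread: 30.4312 − 29.5100 = 0.92 inHg.

0.92 inHg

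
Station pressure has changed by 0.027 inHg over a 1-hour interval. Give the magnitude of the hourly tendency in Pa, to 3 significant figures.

91.4 Pa per hour

0.027 inHg / 1 h × 3386.39 Pa/inHg = 91.4 Pa/h.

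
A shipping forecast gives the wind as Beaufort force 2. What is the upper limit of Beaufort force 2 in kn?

Beaufort 2 (light breeze) spans 4–6 knots.

6 kt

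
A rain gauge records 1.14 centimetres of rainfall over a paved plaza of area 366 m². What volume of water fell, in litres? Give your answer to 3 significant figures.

4170 litres

Depth: 1.14 cm × 10 = 11.4 mm.
1 mm over 1 m² is 1 L, so volume = 11.4 × 366 = 4172.4 L ≈ 4170 L.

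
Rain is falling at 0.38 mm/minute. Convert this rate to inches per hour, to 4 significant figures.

0.8976 in/hour

0.38 mm/minute × 0.0393701 in/mm × 60 minute/hour = 0.8976 in/hour.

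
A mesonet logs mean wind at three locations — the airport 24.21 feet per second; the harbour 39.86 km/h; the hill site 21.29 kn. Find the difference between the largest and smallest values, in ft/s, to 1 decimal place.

the harbour: 39.86 km/h = 36.326 ft/s.
the hill site: 21.29 kt = 35.933 ft/s.
Spread: 36.326 − 24.210 = 12.1 ft/s.

12.1 ft/s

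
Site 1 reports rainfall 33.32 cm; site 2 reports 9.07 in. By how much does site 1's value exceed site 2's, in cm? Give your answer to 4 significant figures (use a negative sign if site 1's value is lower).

site 2: 9.07 in = 23.0378 cm.
Difference: 33.3200 − 23.0378 = 10.28 cm.

10.28 cm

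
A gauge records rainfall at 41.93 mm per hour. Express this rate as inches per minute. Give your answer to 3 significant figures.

0.0275 in/minute

41.93 mm/hour × 0.0393701 in/mm × 0.0166667 hour/minute = 0.0275 in/minute.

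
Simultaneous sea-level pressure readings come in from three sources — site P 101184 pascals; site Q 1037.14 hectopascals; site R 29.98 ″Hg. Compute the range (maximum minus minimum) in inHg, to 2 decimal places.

site P: 101184 Pa = 29.8796 inHg.
site Q: 1037.14 hPa = 30.6267 inHg.
Spread: 30.6267 − 29.8796 = 0.75 inHg.

0.75 inHg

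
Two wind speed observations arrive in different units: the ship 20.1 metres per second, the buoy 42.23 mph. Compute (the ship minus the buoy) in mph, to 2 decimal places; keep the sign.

the ship: 20.1 m/s = 44.9624 mph.
Difference: 44.9624 − 42.2300 = 2.73 mph.

2.73 mph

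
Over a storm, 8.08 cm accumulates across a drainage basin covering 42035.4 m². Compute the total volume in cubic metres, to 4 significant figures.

Depth: 8.08 cm × 10 = 80.8 mm.
1 mm over 1 m² is 1 L, so volume = 80.8 × 42035.4 = 3396460.3 L = 3396 m³.

3396 cubic metres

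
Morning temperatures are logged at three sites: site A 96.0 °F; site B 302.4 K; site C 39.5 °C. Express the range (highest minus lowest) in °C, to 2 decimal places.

site A: 96.0 °F = 35.556 °C.
site B: 302.4 K = 29.250 °C.
Spread: 39.500 − 29.250 = 10.250 °C.

10.25 °C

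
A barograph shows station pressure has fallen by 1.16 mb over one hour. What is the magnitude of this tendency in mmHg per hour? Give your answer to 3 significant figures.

0.870 mmHg per hour

1.16 mb / 1 h × 0.750062 mmHg/mb = 0.870 mmHg/h.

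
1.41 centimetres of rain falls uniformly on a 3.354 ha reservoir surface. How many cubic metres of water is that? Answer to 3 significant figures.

Depth: 1.41 cm × 10 = 14.1 mm.
Area: 3.354 ha = 33540 m².
1 mm over 1 m² is 1 L, so volume = 14.1 × 33540 = 472914 L = 473 m³.

473 cubic metres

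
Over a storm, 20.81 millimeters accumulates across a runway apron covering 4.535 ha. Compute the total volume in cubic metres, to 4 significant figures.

Area: 4.535 ha = 45350 m².
1 mm over 1 m² is 1 L, so volume = 20.81 × 45350 = 943733.5 L = 943.7 m³.

943.7 cubic metres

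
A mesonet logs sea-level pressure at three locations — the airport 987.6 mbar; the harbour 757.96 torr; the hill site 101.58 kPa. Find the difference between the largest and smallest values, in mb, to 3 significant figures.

the harbour: 757.96 mmHg = 1010.530 mb.
the hill site: 101.58 kPa = 1015.800 mb.
Spread: 1015.800 − 987.600 = 28.2 mb.

28.2 mb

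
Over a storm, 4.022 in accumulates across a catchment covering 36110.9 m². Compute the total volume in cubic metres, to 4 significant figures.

Depth: 4.022 in × 25.4 = 102.1588 mm.
1 mm over 1 m² is 1 L, so volume = 102.1588 × 36110.9 = 3689046.2 L = 3689 m³.

3689 cubic metres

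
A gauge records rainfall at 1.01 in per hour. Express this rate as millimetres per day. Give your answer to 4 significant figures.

1.01 in/hour × 25.4 mm/in × 24 hour/day = 615.7 mm/day.

615.7 mm/day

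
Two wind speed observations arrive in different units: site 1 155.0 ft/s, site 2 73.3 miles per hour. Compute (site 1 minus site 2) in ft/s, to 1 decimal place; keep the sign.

47.5 ft/s

site 2: 73.3 mph = 107.507 ft/s.
Difference: 155.000 − 107.507 = 47.5 ft/s.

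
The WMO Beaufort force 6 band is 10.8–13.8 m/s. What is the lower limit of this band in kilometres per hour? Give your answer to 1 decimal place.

10.8–13.8 m/s × 3.6 = 38.9–49.7 km/h.

38.9 km/h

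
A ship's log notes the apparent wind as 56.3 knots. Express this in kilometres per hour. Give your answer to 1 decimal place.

104.3 km/h

1 kt = 1.852 km/h, so 56.3 × 1.852 = 104.3 km/h.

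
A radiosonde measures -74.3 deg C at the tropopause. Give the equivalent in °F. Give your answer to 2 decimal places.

°F = °C × 9/5 + 32 = -74.3 × 1.8 + 32 = -101.74 °F.

-101.74 °F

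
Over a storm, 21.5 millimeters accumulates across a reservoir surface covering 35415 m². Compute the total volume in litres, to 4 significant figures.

761400 litres

1 mm over 1 m² is 1 L, so volume = 21.5 × 35415 = 761422.5 L ≈ 761400 L.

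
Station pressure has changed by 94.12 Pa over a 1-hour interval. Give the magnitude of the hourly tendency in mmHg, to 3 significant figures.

94.12 Pa / 1 h × 0.00750062 mmHg/Pa = 0.706 mmHg/h.

0.706 mmHg per hour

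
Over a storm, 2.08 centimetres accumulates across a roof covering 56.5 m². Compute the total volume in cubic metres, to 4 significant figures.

1.175 cubic metres

Depth: 2.08 cm × 10 = 20.8 mm.
1 mm over 1 m² is 1 L, so volume = 20.8 × 56.5 = 1175.2 L = 1.175 m³.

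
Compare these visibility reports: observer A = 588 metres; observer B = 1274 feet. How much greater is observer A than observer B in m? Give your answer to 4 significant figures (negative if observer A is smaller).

199.7 m

observer B: 1274 ft = 388.315 m.
Difference: 588.000 − 388.315 = 199.7 m.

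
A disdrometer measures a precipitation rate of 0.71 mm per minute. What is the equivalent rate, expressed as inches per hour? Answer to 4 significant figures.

0.71 mm/minute × 0.0393701 in/mm × 60 minute/hour = 1.677 in/hour.

1.677 in/hour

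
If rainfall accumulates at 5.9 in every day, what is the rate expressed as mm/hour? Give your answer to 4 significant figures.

5.9 in/day × 25.4 mm/in × 0.0416667 day/hour = 6.244 mm/hour.

6.244 mm/hour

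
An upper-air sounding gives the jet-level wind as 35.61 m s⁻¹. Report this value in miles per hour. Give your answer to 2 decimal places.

1 m/s = 2.23694 mph, so 35.61 × 2.23694 = 79.66 mph.

79.66 mph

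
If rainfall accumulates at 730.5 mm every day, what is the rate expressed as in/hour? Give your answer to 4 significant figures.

1.198 in/hour

730.5 mm/day × 0.0393701 in/mm × 0.0416667 day/hour = 1.198 in/hour.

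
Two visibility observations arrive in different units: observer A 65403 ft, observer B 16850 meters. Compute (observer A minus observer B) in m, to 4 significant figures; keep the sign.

observer A: 65403 ft = 19934.83 m.
Difference: 19934.83 − 16850.00 = 3085 m.

3085 m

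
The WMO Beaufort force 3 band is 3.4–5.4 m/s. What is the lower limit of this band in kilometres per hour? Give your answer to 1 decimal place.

12.2 km/h

3.4–5.4 m/s × 3.6 = 12.2–19.4 km/h.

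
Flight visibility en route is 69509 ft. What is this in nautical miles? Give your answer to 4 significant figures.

1 ft = 0.000164579 nmi, so 69509 × 0.000164579 = 11.44 nmi.

11.44 nmi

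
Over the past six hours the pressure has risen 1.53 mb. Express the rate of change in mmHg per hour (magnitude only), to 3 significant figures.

0.191 mmHg per hour

1.53 mb / 6 h × 0.750062 mmHg/mb = 0.191 mmHg/h.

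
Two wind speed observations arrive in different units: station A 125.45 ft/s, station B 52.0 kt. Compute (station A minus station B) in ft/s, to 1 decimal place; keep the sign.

37.7 ft/s

station B: 52.0 kt = 87.766 ft/s.
Difference: 125.450 − 87.766 = 37.7 ft/s.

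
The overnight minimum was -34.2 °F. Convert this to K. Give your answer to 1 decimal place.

First to °C: -36.78 °C.
Then to K: 236.4 K.

236.4 K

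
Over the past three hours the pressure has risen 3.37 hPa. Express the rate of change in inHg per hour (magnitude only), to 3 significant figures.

3.37 hPa / 3 h × 0.02953 inHg/hPa = 0.0332 inHg/h.

0.0332 inHg per hour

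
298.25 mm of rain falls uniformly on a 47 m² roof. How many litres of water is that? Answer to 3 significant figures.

14000 litres

1 mm over 1 m² is 1 L, so volume = 298.25 × 47 = 14017.75 L ≈ 14000 L.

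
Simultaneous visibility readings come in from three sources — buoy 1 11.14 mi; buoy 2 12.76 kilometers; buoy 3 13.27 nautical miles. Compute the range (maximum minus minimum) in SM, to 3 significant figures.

buoy 2: 12.76 km = 7.9287 SM.
buoy 3: 13.27 nmi = 15.2708 SM.
Spread: 15.2708 − 7.9287 = 7.34 SM.

7.34 SM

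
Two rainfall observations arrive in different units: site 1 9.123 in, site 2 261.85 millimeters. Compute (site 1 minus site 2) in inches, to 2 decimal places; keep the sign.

site 2: 261.85 mm = 10.3091 in.
Difference: 9.1230 − 10.3091 = -1.19 in.

-1.19 in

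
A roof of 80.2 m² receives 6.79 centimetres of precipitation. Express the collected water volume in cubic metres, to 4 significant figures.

Depth: 6.79 cm × 10 = 67.9 mm.
1 mm over 1 m² is 1 L, so volume = 67.9 × 80.2 = 5445.58 L = 5.446 m³.

5.446 cubic metres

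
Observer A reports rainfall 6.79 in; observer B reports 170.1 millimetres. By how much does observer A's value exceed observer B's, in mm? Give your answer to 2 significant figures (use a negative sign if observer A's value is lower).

observer A: 6.79 in = 172.466 mm.
Difference: 172.466 − 170.100 = 2.4 mm.

2.4 mm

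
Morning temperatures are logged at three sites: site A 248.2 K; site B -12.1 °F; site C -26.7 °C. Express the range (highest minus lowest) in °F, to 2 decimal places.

3.96 °F

site A: 248.2 K = -24.950 °C.
site B: -12.1 °F = -24.500 °C.
Spread: (-24.500) − (-26.700) = 2.200 °C = 3.96 °F.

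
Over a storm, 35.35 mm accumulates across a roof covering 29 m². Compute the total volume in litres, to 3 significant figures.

1030 litres

1 mm over 1 m² is 1 L, so volume = 35.35 × 29 = 1025.15 L ≈ 1030 L.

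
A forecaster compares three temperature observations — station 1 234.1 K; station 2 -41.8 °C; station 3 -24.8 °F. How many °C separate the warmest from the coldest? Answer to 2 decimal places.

station 1: 234.1 K = -39.050 °C.
station 3: -24.8 °F = -31.556 °C.
Spread: (-31.556) − (-41.800) = 10.244 °C.

10.24 °C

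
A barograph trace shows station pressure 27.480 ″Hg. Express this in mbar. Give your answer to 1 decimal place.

1 inHg = 33.8639 mb, so 27.480 × 33.8639 = 930.6 mb.

930.6 mb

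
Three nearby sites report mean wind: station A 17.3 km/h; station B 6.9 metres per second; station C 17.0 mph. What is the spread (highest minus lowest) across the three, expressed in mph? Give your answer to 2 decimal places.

6.25 mph

station A: 17.3 km/h = 10.7497 mph.
station B: 6.9 m/s = 15.4349 mph.
Spread: 17.0000 − 10.7497 = 6.25 mph.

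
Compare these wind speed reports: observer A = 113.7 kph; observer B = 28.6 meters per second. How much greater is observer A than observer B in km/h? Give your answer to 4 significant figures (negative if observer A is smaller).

10.74 km/h

observer B: 28.6 m/s = 102.9600 km/h.
Difference: 113.7000 − 102.9600 = 10.74 km/h.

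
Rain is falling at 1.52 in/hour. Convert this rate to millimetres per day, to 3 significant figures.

1.52 in/hour × 25.4 mm/in × 24 hour/day = 927 mm/day.

927 mm/day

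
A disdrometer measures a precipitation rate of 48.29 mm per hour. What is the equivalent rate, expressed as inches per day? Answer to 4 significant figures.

48.29 mm/hour × 0.0393701 in/mm × 24 hour/day = 45.63 in/day.

45.63 in/day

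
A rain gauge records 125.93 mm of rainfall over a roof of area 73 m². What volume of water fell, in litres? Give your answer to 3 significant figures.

9190 litres

1 mm over 1 m² is 1 L, so volume = 125.93 × 73 = 9192.89 L ≈ 9190 L.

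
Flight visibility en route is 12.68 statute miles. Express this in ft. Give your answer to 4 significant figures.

1 SM = 5280 ft, so 12.68 × 5280 = 66950 ft.

66950 ft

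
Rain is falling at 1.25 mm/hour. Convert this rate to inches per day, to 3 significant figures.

1.18 in/day

1.25 mm/hour × 0.0393701 in/mm × 24 hour/day = 1.18 in/day.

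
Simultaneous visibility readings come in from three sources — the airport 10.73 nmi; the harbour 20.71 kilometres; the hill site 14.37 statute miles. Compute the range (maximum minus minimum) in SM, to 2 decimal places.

2.02 SM

the airport: 10.73 nmi = 12.3479 SM.
the harbour: 20.71 km = 12.8686 SM.
Spread: 14.3700 − 12.3479 = 2.02 SM.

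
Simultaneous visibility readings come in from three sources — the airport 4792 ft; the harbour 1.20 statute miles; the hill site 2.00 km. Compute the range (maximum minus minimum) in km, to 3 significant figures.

0.539 km

the airport: 4792 ft = 1.46060 km.
the harbour: 1.20 SM = 1.93121 km.
Spread: 2.00000 − 1.46060 = 0.539 km.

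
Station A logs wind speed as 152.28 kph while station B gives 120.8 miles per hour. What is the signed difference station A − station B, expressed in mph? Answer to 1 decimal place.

station A: 152.28 km/h = 94.622 mph.
Difference: 94.622 − 120.800 = -26.2 mph.

-26.2 mph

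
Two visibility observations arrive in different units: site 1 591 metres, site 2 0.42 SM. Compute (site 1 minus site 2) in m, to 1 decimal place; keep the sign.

site 2: 0.42 SM = 675.924 m.
Difference: 591.000 − 675.924 = -84.9 m.

-84.9 m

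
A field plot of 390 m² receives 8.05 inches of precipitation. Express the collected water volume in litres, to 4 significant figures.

79740 litres

Depth: 8.05 in × 25.4 = 204.47 mm.
1 mm over 1 m² is 1 L, so volume = 204.47 × 390 = 79743.3 L ≈ 79740 L.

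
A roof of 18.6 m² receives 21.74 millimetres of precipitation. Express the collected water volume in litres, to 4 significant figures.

1 mm over 1 m² is 1 L, so volume = 21.74 × 18.6 = 404.364 L ≈ 404.4 L.

404.4 litres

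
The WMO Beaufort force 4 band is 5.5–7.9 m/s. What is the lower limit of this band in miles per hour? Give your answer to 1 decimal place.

12.3 mph

5.5–7.9 m/s × 2.237 = 12.3–17.7 mph.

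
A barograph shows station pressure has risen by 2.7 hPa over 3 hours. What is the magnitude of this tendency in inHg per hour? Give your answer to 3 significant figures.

2.7 hPa / 3 h × 0.02953 inHg/hPa = 0.0266 inHg/h.

0.0266 inHg per hour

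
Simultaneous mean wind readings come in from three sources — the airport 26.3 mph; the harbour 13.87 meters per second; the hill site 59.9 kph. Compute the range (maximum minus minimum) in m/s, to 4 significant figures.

the airport: 26.3 mph = 11.75715 m/s.
the hill site: 59.9 km/h = 16.63889 m/s.
Spread: 16.63889 − 11.75715 = 4.882 m/s.

4.882 m/s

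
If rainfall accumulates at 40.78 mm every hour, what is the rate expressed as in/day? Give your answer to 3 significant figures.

38.5 in/day

40.78 mm/hour × 0.0393701 in/mm × 24 hour/day = 38.5 in/day.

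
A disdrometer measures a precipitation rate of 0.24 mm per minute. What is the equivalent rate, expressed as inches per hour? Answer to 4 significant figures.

0.5669 in/hour

0.24 mm/minute × 0.0393701 in/mm × 60 minute/hour = 0.5669 in/hour.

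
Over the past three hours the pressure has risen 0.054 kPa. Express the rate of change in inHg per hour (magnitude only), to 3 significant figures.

0.00532 inHg per hour

0.054 kPa / 3 h × 0.2953 inHg/kPa = 0.00532 inHg/h.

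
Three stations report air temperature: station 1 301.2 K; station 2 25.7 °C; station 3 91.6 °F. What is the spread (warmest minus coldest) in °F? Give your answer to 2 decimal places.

13.34 °F

station 1: 301.2 K = 28.050 °C.
station 3: 91.6 °F = 33.111 °C.
Spread: 33.111 − 25.700 = 7.411 °C = 13.34 °F.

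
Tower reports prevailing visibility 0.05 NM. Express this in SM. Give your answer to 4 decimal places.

1 nmi = 1.15078 SM, so 0.05 × 1.15078 = 0.0575 SM.

0.0575 SM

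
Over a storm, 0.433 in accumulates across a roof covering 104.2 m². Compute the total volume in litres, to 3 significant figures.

1150 litres

Depth: 0.433 in × 25.4 = 10.9982 mm.
1 mm over 1 m² is 1 L, so volume = 10.9982 × 104.2 = 1146.0124 L ≈ 1150 L.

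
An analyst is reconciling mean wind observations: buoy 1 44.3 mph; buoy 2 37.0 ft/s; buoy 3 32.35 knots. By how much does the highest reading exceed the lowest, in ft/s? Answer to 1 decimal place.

28.0 ft/s

buoy 1: 44.3 mph = 64.973 ft/s.
buoy 3: 32.35 kt = 54.601 ft/s.
Spread: 64.973 − 37.000 = 28.0 ft/s.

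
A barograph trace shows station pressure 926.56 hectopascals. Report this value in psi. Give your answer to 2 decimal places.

13.44 psi

1 hPa = 0.0145038 psi, so 926.56 × 0.0145038 = 13.44 psi.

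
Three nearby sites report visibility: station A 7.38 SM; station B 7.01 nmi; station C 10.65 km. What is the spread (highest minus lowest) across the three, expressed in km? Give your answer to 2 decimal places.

station A: 7.38 SM = 11.8770 km.
station B: 7.01 nmi = 12.9825 km.
Spread: 12.9825 − 10.6500 = 2.33 km.

2.33 km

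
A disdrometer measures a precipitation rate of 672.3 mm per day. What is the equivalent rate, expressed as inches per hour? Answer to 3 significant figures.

672.3 mm/day × 0.0393701 in/mm × 0.0416667 day/hour = 1.10 in/hour.

1.10 in/hour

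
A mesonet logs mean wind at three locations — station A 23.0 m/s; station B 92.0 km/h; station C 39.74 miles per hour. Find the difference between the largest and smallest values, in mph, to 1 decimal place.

17.4 mph

station A: 23.0 m/s = 51.450 mph.
station B: 92.0 km/h = 57.166 mph.
Spread: 57.166 − 39.740 = 17.4 mph.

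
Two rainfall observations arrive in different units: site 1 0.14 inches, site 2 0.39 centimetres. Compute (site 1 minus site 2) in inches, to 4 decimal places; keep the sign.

-0.0135 in

site 2: 0.39 cm = 0.153543 in.
Difference: 0.140000 − 0.153543 = -0.0135 in.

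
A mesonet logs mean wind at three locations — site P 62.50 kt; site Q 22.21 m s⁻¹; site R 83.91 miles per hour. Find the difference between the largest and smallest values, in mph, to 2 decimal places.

site P: 62.50 kt = 71.9237 mph.
site Q: 22.21 m/s = 49.6824 mph.
Spread: 83.9100 − 49.6824 = 34.23 mph.

34.23 mph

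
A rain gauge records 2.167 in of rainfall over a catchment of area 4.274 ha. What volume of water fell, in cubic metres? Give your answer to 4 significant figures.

2352 cubic metres

Depth: 2.167 in × 25.4 = 55.0418 mm.
Area: 4.274 ha = 42740 m².
1 mm over 1 m² is 1 L, so volume = 55.0418 × 42740 = 2352486.5 L = 2352 m³.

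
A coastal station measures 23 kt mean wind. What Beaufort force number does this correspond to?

Beaufort force 6

23 kt lies in the Beaufort 6 band (strong breeze, 22–27 kt).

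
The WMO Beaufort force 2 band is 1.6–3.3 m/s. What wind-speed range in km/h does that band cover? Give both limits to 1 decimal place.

1.6–3.3 m/s × 3.6 = 5.8–11.9 km/h.

5.8 to 11.9 km/h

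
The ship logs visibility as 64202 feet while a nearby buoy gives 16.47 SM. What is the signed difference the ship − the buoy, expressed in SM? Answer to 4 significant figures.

the ship: 64202 ft = 12.15947 SM.
Difference: 12.15947 − 16.47000 = -4.311 SM.

-4.311 SM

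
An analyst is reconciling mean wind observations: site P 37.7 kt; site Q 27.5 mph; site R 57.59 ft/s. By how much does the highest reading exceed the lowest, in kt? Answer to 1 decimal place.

13.8 kt

site Q: 27.5 mph = 23.897 kt.
site R: 57.59 ft/s = 34.121 kt.
Spread: 37.700 − 23.897 = 13.8 kt.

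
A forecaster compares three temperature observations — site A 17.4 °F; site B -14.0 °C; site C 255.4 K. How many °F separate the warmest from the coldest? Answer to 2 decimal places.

17.35 °F

site A: 17.4 °F = -8.111 °C.
site C: 255.4 K = -17.750 °C.
Spread: (-8.111) − (-17.750) = 9.639 °C = 17.35 °F.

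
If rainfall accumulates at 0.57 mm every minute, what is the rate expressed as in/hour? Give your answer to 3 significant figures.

1.35 in/hour

0.57 mm/minute × 0.0393701 in/mm × 60 minute/hour = 1.35 in/hour.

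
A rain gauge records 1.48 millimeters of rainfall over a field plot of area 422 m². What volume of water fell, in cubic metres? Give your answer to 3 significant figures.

0.625 cubic metres

1 mm over 1 m² is 1 L, so volume = 1.48 × 422 = 624.56 L = 0.625 m³.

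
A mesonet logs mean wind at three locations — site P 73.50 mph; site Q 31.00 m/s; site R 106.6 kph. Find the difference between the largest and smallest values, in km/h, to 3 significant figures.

site P: 73.50 mph = 118.287 km/h.
site Q: 31.00 m/s = 111.600 km/h.
Spread: 118.287 − 106.600 = 11.7 km/h.

11.7 km/h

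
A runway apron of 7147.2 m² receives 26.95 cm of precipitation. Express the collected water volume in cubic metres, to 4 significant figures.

1926 cubic metres

Depth: 26.95 cm × 10 = 269.5 mm.
1 mm over 1 m² is 1 L, so volume = 269.5 × 7147.2 = 1926170.4 L = 1926 m³.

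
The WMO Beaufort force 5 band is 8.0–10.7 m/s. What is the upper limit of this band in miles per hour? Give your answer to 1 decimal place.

23.9 mph

8.0–10.7 m/s × 2.237 = 17.9–23.9 mph.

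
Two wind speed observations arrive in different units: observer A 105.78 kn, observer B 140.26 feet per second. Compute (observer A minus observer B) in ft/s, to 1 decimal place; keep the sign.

observer A: 105.78 kt = 178.537 ft/s.
Difference: 178.537 − 140.260 = 38.3 ft/s.

38.3 ft/s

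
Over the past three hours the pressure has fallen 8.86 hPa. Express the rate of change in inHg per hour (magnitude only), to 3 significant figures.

8.86 hPa / 3 h × 0.02953 inHg/hPa = 0.0872 inHg/h.

0.0872 inHg per hour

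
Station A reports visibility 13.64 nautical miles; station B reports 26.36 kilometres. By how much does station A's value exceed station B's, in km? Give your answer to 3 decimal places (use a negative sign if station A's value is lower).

station A: 13.64 nmi = 25.26128 km.
Difference: 25.26128 − 26.36000 = -1.099 km.

-1.099 km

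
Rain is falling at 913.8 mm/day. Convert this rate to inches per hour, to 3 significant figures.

1.50 in/hour

913.8 mm/day × 0.0393701 in/mm × 0.0416667 day/hour = 1.50 in/hour.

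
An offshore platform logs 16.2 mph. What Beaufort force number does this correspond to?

Beaufort force 4

16.2 mph = 7.2 m/s, which is Beaufort 4 (moderate breeze, 5.5–7.9 m/s).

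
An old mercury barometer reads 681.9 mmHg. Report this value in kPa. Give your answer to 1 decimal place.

90.9 kPa

1 mmHg = 0.133322 kPa, so 681.9 × 0.133322 = 90.9 kPa.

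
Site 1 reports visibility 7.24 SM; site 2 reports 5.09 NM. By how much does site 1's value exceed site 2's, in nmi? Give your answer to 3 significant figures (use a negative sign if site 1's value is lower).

1.20 nmi

site 1: 7.24 SM = 6.2914 nmi.
Difference: 6.2914 − 5.0900 = 1.20 nmi.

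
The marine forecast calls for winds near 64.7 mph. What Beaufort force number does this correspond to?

Beaufort force 11

64.7 mph = 28.9 m/s, which is Beaufort 11 (violent storm, 28.5–32.6 m/s).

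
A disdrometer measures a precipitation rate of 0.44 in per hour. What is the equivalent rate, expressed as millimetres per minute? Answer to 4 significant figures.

0.1863 mm/minute

0.44 in/hour × 25.4 mm/in × 0.0166667 hour/minute = 0.1863 mm/minute.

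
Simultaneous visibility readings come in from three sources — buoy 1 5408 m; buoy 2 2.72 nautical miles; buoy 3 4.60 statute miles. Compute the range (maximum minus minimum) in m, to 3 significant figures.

2370 m

buoy 2: 2.72 nmi = 5037.44 m.
buoy 3: 4.60 SM = 7402.98 m.
Spread: 7402.98 − 5037.44 = 2370 m.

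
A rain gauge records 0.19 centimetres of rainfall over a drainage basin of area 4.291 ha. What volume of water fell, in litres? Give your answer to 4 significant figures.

Depth: 0.19 cm × 10 = 1.9 mm.
Area: 4.291 ha = 42910 m².
1 mm over 1 m² is 1 L, so volume = 1.9 × 42910 = 81529 L ≈ 81530 L.

81530 litres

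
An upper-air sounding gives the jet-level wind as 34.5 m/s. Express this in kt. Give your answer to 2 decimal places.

1 m/s = 1.94384 kt, so 34.5 × 1.94384 = 67.06 kt.

67.06 kt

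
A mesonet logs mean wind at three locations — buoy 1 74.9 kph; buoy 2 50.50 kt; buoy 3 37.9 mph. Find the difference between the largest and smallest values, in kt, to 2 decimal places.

buoy 1: 74.9 km/h = 40.4428 kt.
buoy 3: 37.9 mph = 32.9342 kt.
Spread: 50.5000 − 32.9342 = 17.57 kt.

17.57 kt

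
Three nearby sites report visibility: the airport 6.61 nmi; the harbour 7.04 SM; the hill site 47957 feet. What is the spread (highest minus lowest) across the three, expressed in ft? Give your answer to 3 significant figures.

10800 ft

the airport: 6.61 nmi = 40163.12 ft.
the harbour: 7.04 SM = 37171.20 ft.
Spread: 47957.00 − 37171.20 = 10800 ft.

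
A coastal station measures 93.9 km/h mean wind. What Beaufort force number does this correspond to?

Beaufort force 10

93.9 km/h = 26.1 m/s, which is Beaufort 10 (storm, 24.5–28.4 m/s).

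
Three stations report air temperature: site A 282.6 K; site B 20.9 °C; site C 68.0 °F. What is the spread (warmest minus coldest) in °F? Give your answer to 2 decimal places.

20.61 °F

site A: 282.6 K = 9.450 °C.
site C: 68.0 °F = 20.000 °C.
Spread: 20.900 − 9.450 = 11.450 °C = 20.61 °F.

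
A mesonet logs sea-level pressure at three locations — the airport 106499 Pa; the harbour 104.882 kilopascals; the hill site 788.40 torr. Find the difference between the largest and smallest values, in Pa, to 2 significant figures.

1600 Pa

the harbour: 104.882 kPa = 104882.00 Pa.
the hill site: 788.40 mmHg = 105111.37 Pa.
Spread: 106499.00 − 104882.00 = 1600 Pa.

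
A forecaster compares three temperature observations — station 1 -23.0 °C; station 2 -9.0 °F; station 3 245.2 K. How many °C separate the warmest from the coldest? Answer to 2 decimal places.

5.17 °C

station 2: -9.0 °F = -22.778 °C.
station 3: 245.2 K = -27.950 °C.
Spread: (-22.778) − (-27.950) = 5.172 °C.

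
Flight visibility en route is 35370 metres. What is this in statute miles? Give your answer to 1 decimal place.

22.0 SM

1 m = 0.000621371 SM, so 35370 × 0.000621371 = 22.0 SM.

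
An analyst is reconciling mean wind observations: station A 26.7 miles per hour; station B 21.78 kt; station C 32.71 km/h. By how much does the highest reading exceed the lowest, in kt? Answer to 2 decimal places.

5.54 kt

station A: 26.7 mph = 23.2017 kt.
station C: 32.71 km/h = 17.6620 kt.
Spread: 23.2017 − 17.6620 = 5.54 kt.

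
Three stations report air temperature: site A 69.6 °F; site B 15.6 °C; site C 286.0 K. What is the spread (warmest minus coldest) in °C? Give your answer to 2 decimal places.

8.04 °C

site A: 69.6 °F = 20.889 °C.
site C: 286.0 K = 12.850 °C.
Spread: 20.889 − 12.850 = 8.039 °C.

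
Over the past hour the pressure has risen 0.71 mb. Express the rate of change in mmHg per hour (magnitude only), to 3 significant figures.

0.533 mmHg per hour

0.71 mb / 1 h × 0.750062 mmHg/mb = 0.533 mmHg/h.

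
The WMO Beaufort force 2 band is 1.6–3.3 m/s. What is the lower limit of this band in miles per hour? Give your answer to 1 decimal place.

1.6–3.3 m/s × 2.237 = 3.6–7.4 mph.

3.6 mph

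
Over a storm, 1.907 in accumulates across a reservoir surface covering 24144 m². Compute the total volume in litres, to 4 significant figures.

Depth: 1.907 in × 25.4 = 48.4378 mm.
1 mm over 1 m² is 1 L, so volume = 48.4378 × 24144 = 1169482.2 L ≈ 1169000 L.

1169000 litres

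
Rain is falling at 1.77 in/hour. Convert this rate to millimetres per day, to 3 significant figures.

1080 mm/day

1.77 in/hour × 25.4 mm/in × 24 hour/day = 1080 mm/day.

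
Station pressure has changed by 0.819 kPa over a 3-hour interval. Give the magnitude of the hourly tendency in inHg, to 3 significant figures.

0.0806 inHg per hour

0.819 kPa / 3 h × 0.2953 inHg/kPa = 0.0806 inHg/h.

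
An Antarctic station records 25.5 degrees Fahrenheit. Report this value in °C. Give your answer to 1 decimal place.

°C = (°F − 32) × 5/9 = (25.5 − 32) / 1.8 = -3.6 °C.

-3.6 °C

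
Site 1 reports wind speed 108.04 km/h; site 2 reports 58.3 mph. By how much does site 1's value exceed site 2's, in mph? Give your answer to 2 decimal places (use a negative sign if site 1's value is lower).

site 1: 108.04 km/h = 67.1329 mph.
Difference: 67.1329 − 58.3000 = 8.83 mph.

8.83 mph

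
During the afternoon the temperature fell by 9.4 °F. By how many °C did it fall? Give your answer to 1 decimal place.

A change of 1 °C equals a change of 1.8 °F: Δ°C = 9.4 × 0.5556 = 5.2 °C.

5.2 °C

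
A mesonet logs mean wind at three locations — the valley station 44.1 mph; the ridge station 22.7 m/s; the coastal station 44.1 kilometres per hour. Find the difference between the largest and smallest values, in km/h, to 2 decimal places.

37.62 km/h

the valley station: 44.1 mph = 70.9721 km/h.
the ridge station: 22.7 m/s = 81.7200 km/h.
Spread: 81.7200 − 44.1000 = 37.62 km/h.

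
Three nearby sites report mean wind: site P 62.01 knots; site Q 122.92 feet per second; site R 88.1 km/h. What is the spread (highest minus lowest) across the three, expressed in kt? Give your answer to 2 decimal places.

site Q: 122.92 ft/s = 72.8281 kt.
site R: 88.1 km/h = 47.5702 kt.
Spread: 72.8281 − 47.5702 = 25.26 kt.

25.26 kt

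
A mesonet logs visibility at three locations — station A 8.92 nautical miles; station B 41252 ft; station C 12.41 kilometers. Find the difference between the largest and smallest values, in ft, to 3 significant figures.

13500 ft

station A: 8.92 nmi = 54198.95 ft.
station C: 12.41 km = 40715.22 ft.
Spread: 54198.95 − 40715.22 = 13500 ft.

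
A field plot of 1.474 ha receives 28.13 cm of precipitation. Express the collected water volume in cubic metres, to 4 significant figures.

Depth: 28.13 cm × 10 = 281.3 mm.
Area: 1.474 ha = 14740 m².
1 mm over 1 m² is 1 L, so volume = 281.3 × 14740 = 4146362 L = 4146 m³.

4146 cubic metres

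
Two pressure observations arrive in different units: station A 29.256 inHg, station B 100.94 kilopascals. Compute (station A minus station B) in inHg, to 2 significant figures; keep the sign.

station B: 100.94 kPa = 29.8076 inHg.
Difference: 29.2560 − 29.8076 = -0.55 inHg.

-0.55 inHg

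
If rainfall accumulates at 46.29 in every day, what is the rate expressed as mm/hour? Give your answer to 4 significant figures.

46.29 in/day × 25.4 mm/in × 0.0416667 day/hour = 48.99 mm/hour.

48.99 mm/hour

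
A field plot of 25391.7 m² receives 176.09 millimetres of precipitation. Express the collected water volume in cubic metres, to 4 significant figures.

4471 cubic metres

1 mm over 1 m² is 1 L, so volume = 176.09 × 25391.7 = 4471224.5 L = 4471 m³.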